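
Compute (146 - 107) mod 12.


146 - 107 = 39
39 mod 12 = 3


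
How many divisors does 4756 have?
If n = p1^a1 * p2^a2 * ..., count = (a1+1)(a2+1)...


4756 = 2^2 × 29^1 × 41^1
d(4756) = (2+1) × (1+1) × (1+1) = 12

12 divisors


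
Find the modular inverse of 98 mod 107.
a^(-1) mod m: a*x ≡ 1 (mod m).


Use the extended Euclidean algorithm on (107, 98); each row r = 107*s + 98*t:
r=107, s=1, t=0
r=98, s=0, t=1
q=1: r=9, s=1, t=-1   [107*(1) + 98*(-1) = 9]
q=10: r=8, s=-10, t=11   [107*(-10) + 98*(11) = 8]
q=1: r=1, s=11, t=-12   [107*(11) + 98*(-12) = 1]
q=8: r=0, s=-98, t=107   [107*(-98) + 98*(107) = 0]
GCD = 1 with t = -12, so 98*(-12) ≡ 1 (mod 107)
Inverse = -12 mod 107 = 95
Check: 98 * 95 = 9310 ≡ 1 (mod 107)

98^(-1) ≡ 95 (mod 107)


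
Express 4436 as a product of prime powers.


4436 / 2 = 2218
2218 / 2 = 1109
1109 / 1109 = 1
4436 = 2^2 × 1109


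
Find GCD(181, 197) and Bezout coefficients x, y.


Tabular extended Euclidean (each row: r = 181*s + 197*t):
r=181, s=1, t=0
r=197, s=0, t=1
q=0: r=181, s=1, t=0   [181*(1) + 197*(0) = 181]
q=1: r=16, s=-1, t=1   [181*(-1) + 197*(1) = 16]
q=11: r=5, s=12, t=-11   [181*(12) + 197*(-11) = 5]
q=3: r=1, s=-37, t=34   [181*(-37) + 197*(34) = 1]
q=5: r=0, s=197, t=-181   [181*(197) + 197*(-181) = 0]
GCD = 1; from the row with r=1: x=-37, y=34
Check: 181*(-37) + 197*(34) = -6697 + 6698 = 1

GCD = 1, x = -37, y = 34


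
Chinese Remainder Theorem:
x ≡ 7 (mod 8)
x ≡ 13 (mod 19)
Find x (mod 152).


M = 8*19 = 152
M1 = M/8 = 19, M2 = M/19 = 8
M1^(-1) mod 8 = 3, M2^(-1) mod 19 = 12
x = 7*19*3 + 13*8*12 = 1647
1647 mod 152 = 127
Check: 127 mod 8 = 7 ✓, 127 mod 19 = 13 ✓

x ≡ 127 (mod 152)


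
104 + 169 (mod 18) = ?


104 + 169 = 273
273 mod 18 = 3


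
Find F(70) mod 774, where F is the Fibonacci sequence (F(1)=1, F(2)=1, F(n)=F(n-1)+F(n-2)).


F(k) mod 774 for k=1..70:
1, 1, 2, 3, 5, 8, 13, 21, 34, 55, 89, 144, 233, 377, 610, 213, 49, 262, 311, 573, 110, 683, 19, 702, 721, 649, 596, 471, 293, 764, 283, 273, 556, 55, 611, 666, 503, 395, 124, 519, 643, 388, 257, 645, 128, 773, 127, 126, 253, 379, 632, 237, 95, 332, 427, 759, 412, 397, 35, 432, 467, 125, 592, 717, 535, 478, 239, 717, 182, 125
F(70) mod 774 = 125


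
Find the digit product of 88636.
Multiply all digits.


8 × 8 × 6 × 3 × 6 = 6912


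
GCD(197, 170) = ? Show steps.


197 = 1 * 170 + 27
170 = 6 * 27 + 8
27 = 3 * 8 + 3
8 = 2 * 3 + 2
3 = 1 * 2 + 1
2 = 2 * 1 + 0
GCD = 1


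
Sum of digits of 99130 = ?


9 + 9 + 1 + 3 + 0 = 22


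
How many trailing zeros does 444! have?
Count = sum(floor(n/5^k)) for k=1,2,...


floor(444/5) = 88
floor(444/25) = 17
floor(444/125) = 3
Total = 108

108 trailing zeros


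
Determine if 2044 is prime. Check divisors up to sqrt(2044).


2044 / 2 = 1022 (exact division)
2044 is NOT prime.

No, 2044 is not prime


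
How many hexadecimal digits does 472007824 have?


472007824 in base 16 = 1C224490
Number of digits = 8

8 digits (base 16)


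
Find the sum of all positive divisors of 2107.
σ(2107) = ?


Divisors of 2107: 1, 7, 43, 49, 301, 2107
Sum = 1 + 7 + 43 + 49 + 301 + 2107 = 2508

σ(2107) = 2508


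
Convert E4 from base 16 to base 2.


E4 (base 16) = 228 (decimal)
228 (decimal) = 11100100 (base 2)


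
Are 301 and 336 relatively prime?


Euclidean algorithm:
336 = 1 * 301 + 35
301 = 8 * 35 + 21
35 = 1 * 21 + 14
21 = 1 * 14 + 7
14 = 2 * 7 + 0
GCD(301, 336) = 7

No, not coprime (GCD = 7)


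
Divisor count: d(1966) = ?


1966 = 2^1 × 983^1
d(1966) = (1+1) × (1+1) = 4

4 divisors


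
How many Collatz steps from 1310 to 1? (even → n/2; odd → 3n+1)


1310 → 655 → 1966 → 983 → 2950 → 1475 → 4426 → 2213 → 6640 → 3320 → 1660 → 830 → 415 → 1246 → 623 → 1870 → 935 → 2806 → 1403 → 4210 → 2105 → 6316 → 3158 → 1579 → 4738 → 2369 → 7108 → 3554 → 1777 → 5332 → 2666 → 1333 → 4000 → 2000 → 1000 → 500 → 250 → 125 → 376 → 188 → 94 → 47 → 142 → 71 → 214 → 107 → 322 → 161 → 484 → 242 → 121 → 364 → 182 → 91 → 274 → 137 → 412 → 206 → 103 → 310 → 155 → 466 → 233 → 700 → 350 → 175 → 526 → 263 → 790 → 395 → 1186 → 593 → 1780 → 890 → 445 → 1336 → 668 → 334 → 167 → 502 → 251 → 754 → 377 → 1132 → 566 → 283 → 850 → 425 → 1276 → 638 → 319 → 958 → 479 → 1438 → 719 → 2158 → 1079 → 3238 → 1619 → 4858 → 2429 → 7288 → 3644 → 1822 → 911 → 2734 → 1367 → 4102 → 2051 → 6154 → 3077 → 9232 → 4616 → 2308 → 1154 → 577 → 1732 → 866 → 433 → 1300 → 650 → 325 → 976 → 488 → 244 → 122 → 61 → 184 → 92 → 46 → 23 → 70 → 35 → 106 → 53 → 160 → 80 → 40 → 20 → 10 → 5 → 16 → 8 → 4 → 2 → 1
Total steps = 145

145 steps


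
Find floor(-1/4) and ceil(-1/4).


-1/4 = -0.2500
floor = -1
ceil = 0

floor = -1, ceil = 0


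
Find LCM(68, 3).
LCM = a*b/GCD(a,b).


GCD(68, 3) = 1
LCM = 68*3/1 = 204/1 = 204

LCM = 204


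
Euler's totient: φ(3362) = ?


3362 = 2 × 41^2
Prime factors: 2, 41
φ(3362) = 3362 × (1-1/2) × (1-1/41)
= 3362 × 1/2 × 40/41 = 1640

φ(3362) = 1640


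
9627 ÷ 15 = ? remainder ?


9627 = 15 * 641 + 12
Check: 9615 + 12 = 9627

q = 641, r = 12


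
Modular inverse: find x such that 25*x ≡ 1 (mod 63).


Use the extended Euclidean algorithm on (63, 25); each row r = 63*s + 25*t:
r=63, s=1, t=0
r=25, s=0, t=1
q=2: r=13, s=1, t=-2   [63*(1) + 25*(-2) = 13]
q=1: r=12, s=-1, t=3   [63*(-1) + 25*(3) = 12]
q=1: r=1, s=2, t=-5   [63*(2) + 25*(-5) = 1]
q=12: r=0, s=-25, t=63   [63*(-25) + 25*(63) = 0]
GCD = 1 with t = -5, so 25*(-5) ≡ 1 (mod 63)
Inverse = -5 mod 63 = 58
Check: 25 * 58 = 1450 ≡ 1 (mod 63)

25^(-1) ≡ 58 (mod 63)


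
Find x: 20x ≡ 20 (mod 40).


GCD(20, 40) = 20 divides 20
Divide: 1x ≡ 1 (mod 2)
x ≡ 1 (mod 2)


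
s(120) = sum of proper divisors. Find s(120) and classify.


Proper divisors: 1, 2, 3, 4, 5, 6, 8, 10, 12, 15, 20, 24, 30, 40, 60
Sum = 1 + 2 + 3 + 4 + 5 + 6 + 8 + 10 + 12 + 15 + 20 + 24 + 30 + 40 + 60 = 240
240 > 120 → abundant

s(120) = 240 (abundant)


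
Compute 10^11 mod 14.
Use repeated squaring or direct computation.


10^1 mod 14 = 10
10^2 mod 14 = 2
10^3 mod 14 = 6
10^4 mod 14 = 4
10^5 mod 14 = 12
10^6 mod 14 = 8
10^7 mod 14 = 10
10^8 mod 14 = 2
10^9 mod 14 = 6
10^10 mod 14 = 4
10^11 mod 14 = 12


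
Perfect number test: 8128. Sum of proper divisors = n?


Proper divisors of 8128: 1, 2, 4, 8, 16, 32, 64, 127, 254, 508, 1016, 2032, 4064
Sum = 1 + 2 + 4 + 8 + 16 + 32 + 64 + 127 + 254 + 508 + 1016 + 2032 + 4064 = 8128

Yes, 8128 is perfect (8128 = 8128)


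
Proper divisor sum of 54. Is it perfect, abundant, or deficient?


Proper divisors: 1, 2, 3, 6, 9, 18, 27
Sum = 1 + 2 + 3 + 6 + 9 + 18 + 27 = 66
66 > 54 → abundant

s(54) = 66 (abundant)


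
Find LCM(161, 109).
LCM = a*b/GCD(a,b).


GCD(161, 109) = 1
LCM = 161*109/1 = 17549/1 = 17549

LCM = 17549


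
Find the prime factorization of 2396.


2396 / 2 = 1198
1198 / 2 = 599
599 / 599 = 1
2396 = 2^2 × 599


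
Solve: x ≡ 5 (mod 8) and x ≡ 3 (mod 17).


M = 8*17 = 136
M1 = M/8 = 17, M2 = M/17 = 8
M1^(-1) mod 8 = 1, M2^(-1) mod 17 = 15
x = 5*17*1 + 3*8*15 = 445
445 mod 136 = 37
Check: 37 mod 8 = 5 ✓, 37 mod 17 = 3 ✓

x ≡ 37 (mod 136)


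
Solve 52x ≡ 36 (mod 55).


GCD(52, 55) = 1, unique solution
a^(-1) mod 55 = 18
x = 18 * 36 mod 55 = 43

x ≡ 43 (mod 55)


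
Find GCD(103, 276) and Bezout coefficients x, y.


Tabular extended Euclidean (each row: r = 103*s + 276*t):
r=103, s=1, t=0
r=276, s=0, t=1
q=0: r=103, s=1, t=0   [103*(1) + 276*(0) = 103]
q=2: r=70, s=-2, t=1   [103*(-2) + 276*(1) = 70]
q=1: r=33, s=3, t=-1   [103*(3) + 276*(-1) = 33]
q=2: r=4, s=-8, t=3   [103*(-8) + 276*(3) = 4]
q=8: r=1, s=67, t=-25   [103*(67) + 276*(-25) = 1]
q=4: r=0, s=-276, t=103   [103*(-276) + 276*(103) = 0]
GCD = 1; from the row with r=1: x=67, y=-25
Check: 103*(67) + 276*(-25) = 6901 - 6900 = 1

GCD = 1, x = 67, y = -25


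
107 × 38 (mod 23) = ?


107 × 38 = 4066
4066 mod 23 = 18


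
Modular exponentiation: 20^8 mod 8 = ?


20^1 mod 8 = 4
20^2 mod 8 = 0
20^3 mod 8 = 0
20^4 mod 8 = 0
20^5 mod 8 = 0
20^6 mod 8 = 0
20^7 mod 8 = 0
20^8 mod 8 = 0


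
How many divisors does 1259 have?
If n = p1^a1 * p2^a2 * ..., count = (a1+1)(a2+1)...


1259 = 1259^1
d(1259) = (1+1) = 2

2 divisors


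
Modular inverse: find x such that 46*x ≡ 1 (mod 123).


Use the extended Euclidean algorithm on (123, 46); each row r = 123*s + 46*t:
r=123, s=1, t=0
r=46, s=0, t=1
q=2: r=31, s=1, t=-2   [123*(1) + 46*(-2) = 31]
q=1: r=15, s=-1, t=3   [123*(-1) + 46*(3) = 15]
q=2: r=1, s=3, t=-8   [123*(3) + 46*(-8) = 1]
q=15: r=0, s=-46, t=123   [123*(-46) + 46*(123) = 0]
GCD = 1 with t = -8, so 46*(-8) ≡ 1 (mod 123)
Inverse = -8 mod 123 = 115
Check: 46 * 115 = 5290 ≡ 1 (mod 123)

46^(-1) ≡ 115 (mod 123)


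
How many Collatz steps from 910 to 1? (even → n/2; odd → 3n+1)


910 → 455 → 1366 → 683 → 2050 → 1025 → 3076 → 1538 → 769 → 2308 → 1154 → 577 → 1732 → 866 → 433 → 1300 → 650 → 325 → 976 → 488 → 244 → 122 → 61 → 184 → 92 → 46 → 23 → 70 → 35 → 106 → 53 → 160 → 80 → 40 → 20 → 10 → 5 → 16 → 8 → 4 → 2 → 1
Total steps = 41

41 steps


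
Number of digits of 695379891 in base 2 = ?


695379891 in base 2 = 101001011100101010011110110011
Number of digits = 30

30 digits (base 2)


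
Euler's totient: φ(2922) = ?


2922 = 2 × 3 × 487
Prime factors: 2, 3, 487
φ(2922) = 2922 × (1-1/2) × (1-1/3) × (1-1/487)
= 2922 × 1/2 × 2/3 × 486/487 = 972

φ(2922) = 972


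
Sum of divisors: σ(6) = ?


Divisors of 6: 1, 2, 3, 6
Sum = 1 + 2 + 3 + 6 = 12

σ(6) = 12


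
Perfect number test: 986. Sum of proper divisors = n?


Proper divisors of 986: 1, 2, 17, 29, 34, 58, 493
Sum = 1 + 2 + 17 + 29 + 34 + 58 + 493 = 634

No, 986 is not perfect (634 ≠ 986)


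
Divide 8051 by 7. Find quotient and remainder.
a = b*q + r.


8051 = 7 * 1150 + 1
Check: 8050 + 1 = 8051

q = 1150, r = 1


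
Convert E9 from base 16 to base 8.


E9 (base 16) = 233 (decimal)
233 (decimal) = 351 (base 8)


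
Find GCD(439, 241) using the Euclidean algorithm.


439 = 1 * 241 + 198
241 = 1 * 198 + 43
198 = 4 * 43 + 26
43 = 1 * 26 + 17
26 = 1 * 17 + 9
17 = 1 * 9 + 8
9 = 1 * 8 + 1
8 = 8 * 1 + 0
GCD = 1


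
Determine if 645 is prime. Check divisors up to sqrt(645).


645 / 3 = 215 (exact division)
645 is NOT prime.

No, 645 is not prime


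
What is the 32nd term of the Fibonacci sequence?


Sequence: 1, 1, 2, 3, 5, 8, 13, 21, 34, 55, 89, 144, 233, 377, 610, 987, 1597, 2584, 4181, 6765, 10946, 17711, 28657, 46368, 75025, 121393, 196418, 317811, 514229, 832040, 1346269, 2178309
F(32) = 2178309


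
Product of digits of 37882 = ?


3 × 7 × 8 × 8 × 2 = 2688


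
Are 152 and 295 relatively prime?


Euclidean algorithm:
295 = 1 * 152 + 143
152 = 1 * 143 + 9
143 = 15 * 9 + 8
9 = 1 * 8 + 1
8 = 8 * 1 + 0
GCD(152, 295) = 1

Yes, coprime (GCD = 1)


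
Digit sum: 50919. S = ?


5 + 0 + 9 + 1 + 9 = 24


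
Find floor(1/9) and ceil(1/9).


1/9 = 0.1111
floor = 0
ceil = 1

floor = 0, ceil = 1


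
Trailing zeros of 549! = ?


floor(549/5) = 109
floor(549/25) = 21
floor(549/125) = 4
Total = 134

134 trailing zeros


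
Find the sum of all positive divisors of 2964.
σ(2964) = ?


Divisors of 2964: 1, 2, 3, 4, 6, 12, 13, 19, 26, 38, 39, 52, 57, 76, 78, 114, 156, 228, 247, 494, 741, 988, 1482, 2964
Sum = 1 + 2 + 3 + 4 + 6 + 12 + 13 + 19 + 26 + 38 + 39 + 52 + 57 + 76 + 78 + 114 + 156 + 228 + 247 + 494 + 741 + 988 + 1482 + 2964 = 7840

σ(2964) = 7840


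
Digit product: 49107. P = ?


4 × 9 × 1 × 0 × 7 = 0


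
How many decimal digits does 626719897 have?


626719897 has 9 digits in base 10
floor(log10(626719897)) + 1 = floor(8.7971) + 1 = 9

9 digits (base 10)


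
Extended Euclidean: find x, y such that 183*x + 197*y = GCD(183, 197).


Tabular extended Euclidean (each row: r = 183*s + 197*t):
r=183, s=1, t=0
r=197, s=0, t=1
q=0: r=183, s=1, t=0   [183*(1) + 197*(0) = 183]
q=1: r=14, s=-1, t=1   [183*(-1) + 197*(1) = 14]
q=13: r=1, s=14, t=-13   [183*(14) + 197*(-13) = 1]
q=14: r=0, s=-197, t=183   [183*(-197) + 197*(183) = 0]
GCD = 1; from the row with r=1: x=14, y=-13
Check: 183*(14) + 197*(-13) = 2562 - 2561 = 1

GCD = 1, x = 14, y = -13


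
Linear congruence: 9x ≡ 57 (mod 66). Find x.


GCD(9, 66) = 3 divides 57
Divide: 3x ≡ 19 (mod 22)
x ≡ 21 (mod 22)


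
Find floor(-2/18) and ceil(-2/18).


-2/18 = -0.1111
floor = -1
ceil = 0

floor = -1, ceil = 0


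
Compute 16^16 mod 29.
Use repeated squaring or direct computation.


16^1 mod 29 = 16
16^2 mod 29 = 24
16^3 mod 29 = 7
16^4 mod 29 = 25
16^5 mod 29 = 23
16^6 mod 29 = 20
16^7 mod 29 = 1
16^8 mod 29 = 16
16^9 mod 29 = 24
16^10 mod 29 = 7
16^11 mod 29 = 25
16^12 mod 29 = 23
16^13 mod 29 = 20
16^14 mod 29 = 1
16^15 mod 29 = 16
16^16 mod 29 = 24


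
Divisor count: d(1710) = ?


1710 = 2^1 × 3^2 × 5^1 × 19^1
d(1710) = (1+1) × (2+1) × (1+1) × (1+1) = 24

24 divisors


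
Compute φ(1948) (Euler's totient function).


1948 = 2^2 × 487
Prime factors: 2, 487
φ(1948) = 1948 × (1-1/2) × (1-1/487)
= 1948 × 1/2 × 486/487 = 972

φ(1948) = 972


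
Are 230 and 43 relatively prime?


Euclidean algorithm:
230 = 5 * 43 + 15
43 = 2 * 15 + 13
15 = 1 * 13 + 2
13 = 6 * 2 + 1
2 = 2 * 1 + 0
GCD(230, 43) = 1

Yes, coprime (GCD = 1)


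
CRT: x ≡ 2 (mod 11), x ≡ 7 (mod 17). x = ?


M = 11*17 = 187
M1 = M/11 = 17, M2 = M/17 = 11
M1^(-1) mod 11 = 2, M2^(-1) mod 17 = 14
x = 2*17*2 + 7*11*14 = 1146
1146 mod 187 = 24
Check: 24 mod 11 = 2 ✓, 24 mod 17 = 7 ✓

x ≡ 24 (mod 187)


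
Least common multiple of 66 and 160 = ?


GCD(66, 160) = 2
LCM = 66*160/2 = 10560/2 = 5280

LCM = 5280


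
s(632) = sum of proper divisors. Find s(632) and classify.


Proper divisors: 1, 2, 4, 8, 79, 158, 316
Sum = 1 + 2 + 4 + 8 + 79 + 158 + 316 = 568
568 < 632 → deficient

s(632) = 568 (deficient)


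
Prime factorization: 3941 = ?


3941 / 7 = 563
563 / 563 = 1
3941 = 7 × 563


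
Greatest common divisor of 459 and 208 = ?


459 = 2 * 208 + 43
208 = 4 * 43 + 36
43 = 1 * 36 + 7
36 = 5 * 7 + 1
7 = 7 * 1 + 0
GCD = 1


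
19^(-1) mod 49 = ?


Use the extended Euclidean algorithm on (49, 19); each row r = 49*s + 19*t:
r=49, s=1, t=0
r=19, s=0, t=1
q=2: r=11, s=1, t=-2   [49*(1) + 19*(-2) = 11]
q=1: r=8, s=-1, t=3   [49*(-1) + 19*(3) = 8]
q=1: r=3, s=2, t=-5   [49*(2) + 19*(-5) = 3]
q=2: r=2, s=-5, t=13   [49*(-5) + 19*(13) = 2]
q=1: r=1, s=7, t=-18   [49*(7) + 19*(-18) = 1]
q=2: r=0, s=-19, t=49   [49*(-19) + 19*(49) = 0]
GCD = 1 with t = -18, so 19*(-18) ≡ 1 (mod 49)
Inverse = -18 mod 49 = 31
Check: 19 * 31 = 589 ≡ 1 (mod 49)

19^(-1) ≡ 31 (mod 49)


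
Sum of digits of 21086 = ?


2 + 1 + 0 + 8 + 6 = 17


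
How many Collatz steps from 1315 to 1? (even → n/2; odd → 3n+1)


1315 → 3946 → 1973 → 5920 → 2960 → 1480 → 740 → 370 → 185 → 556 → 278 → 139 → 418 → 209 → 628 → 314 → 157 → 472 → 236 → 118 → 59 → 178 → 89 → 268 → 134 → 67 → 202 → 101 → 304 → 152 → 76 → 38 → 19 → 58 → 29 → 88 → 44 → 22 → 11 → 34 → 17 → 52 → 26 → 13 → 40 → 20 → 10 → 5 → 16 → 8 → 4 → 2 → 1
Total steps = 52

52 steps


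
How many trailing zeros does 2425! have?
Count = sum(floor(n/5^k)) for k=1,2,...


floor(2425/5) = 485
floor(2425/25) = 97
floor(2425/125) = 19
floor(2425/625) = 3
Total = 604

604 trailing zeros


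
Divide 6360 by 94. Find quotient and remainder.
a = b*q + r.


6360 = 94 * 67 + 62
Check: 6298 + 62 = 6360

q = 67, r = 62


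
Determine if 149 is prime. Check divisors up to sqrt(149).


Check divisors up to sqrt(149) = 12.2066
No divisors found.
149 is prime.

Yes, 149 is prime


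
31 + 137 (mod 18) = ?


31 + 137 = 168
168 mod 18 = 6


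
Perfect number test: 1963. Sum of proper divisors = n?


Proper divisors of 1963: 1, 13, 151
Sum = 1 + 13 + 151 = 165

No, 1963 is not perfect (165 ≠ 1963)


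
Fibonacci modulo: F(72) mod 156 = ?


F(k) mod 156 for k=1..72:
1, 1, 2, 3, 5, 8, 13, 21, 34, 55, 89, 144, 77, 65, 142, 51, 37, 88, 125, 57, 26, 83, 109, 36, 145, 25, 14, 39, 53, 92, 145, 81, 70, 151, 65, 60, 125, 29, 154, 27, 25, 52, 77, 129, 50, 23, 73, 96, 13, 109, 122, 75, 41, 116, 1, 117, 118, 79, 41, 120, 5, 125, 130, 99, 73, 16, 89, 105, 38, 143, 25, 12
F(72) mod 156 = 12


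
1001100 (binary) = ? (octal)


1001100 (base 2) = 76 (decimal)
76 (decimal) = 114 (base 8)


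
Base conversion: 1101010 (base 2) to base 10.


1101010 (base 2) = 106 (decimal)
106 (decimal) = 106 (base 10)


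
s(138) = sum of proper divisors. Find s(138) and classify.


Proper divisors: 1, 2, 3, 6, 23, 46, 69
Sum = 1 + 2 + 3 + 6 + 23 + 46 + 69 = 150
150 > 138 → abundant

s(138) = 150 (abundant)


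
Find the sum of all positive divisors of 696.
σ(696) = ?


Divisors of 696: 1, 2, 3, 4, 6, 8, 12, 24, 29, 58, 87, 116, 174, 232, 348, 696
Sum = 1 + 2 + 3 + 4 + 6 + 8 + 12 + 24 + 29 + 58 + 87 + 116 + 174 + 232 + 348 + 696 = 1800

σ(696) = 1800


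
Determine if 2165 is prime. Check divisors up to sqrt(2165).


2165 / 5 = 433 (exact division)
2165 is NOT prime.

No, 2165 is not prime


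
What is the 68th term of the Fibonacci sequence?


Sequence: 1, 1, 2, 3, 5, 8, 13, 21, 34, 55, 89, 144, 233, 377, 610, 987, 1597, 2584, 4181, 6765, 10946, 17711, 28657, 46368, 75025, 121393, 196418, 317811, 514229, 832040, 1346269, 2178309, 3524578, 5702887, 9227465, 14930352, 24157817, 39088169, 63245986, 102334155, 165580141, 267914296, 433494437, 701408733, 1134903170, 1836311903, 2971215073, 4807526976, 7778742049, 12586269025, 20365011074, 32951280099, 53316291173, 86267571272, 139583862445, 225851433717, 365435296162, 591286729879, 956722026041, 1548008755920, 2504730781961, 4052739537881, 6557470319842, 10610209857723, 17167680177565, 27777890035288, 44945570212853, 72723460248141
F(68) = 72723460248141


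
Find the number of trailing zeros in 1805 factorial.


floor(1805/5) = 361
floor(1805/25) = 72
floor(1805/125) = 14
floor(1805/625) = 2
Total = 449

449 trailing zeros


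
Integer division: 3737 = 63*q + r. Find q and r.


3737 = 63 * 59 + 20
Check: 3717 + 20 = 3737

q = 59, r = 20


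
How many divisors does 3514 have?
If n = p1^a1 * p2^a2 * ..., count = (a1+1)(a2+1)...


3514 = 2^1 × 7^1 × 251^1
d(3514) = (1+1) × (1+1) × (1+1) = 8

8 divisors


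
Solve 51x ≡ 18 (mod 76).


GCD(51, 76) = 1, unique solution
a^(-1) mod 76 = 3
x = 3 * 18 mod 76 = 54

x ≡ 54 (mod 76)


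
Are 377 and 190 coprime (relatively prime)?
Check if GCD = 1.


Euclidean algorithm:
377 = 1 * 190 + 187
190 = 1 * 187 + 3
187 = 62 * 3 + 1
3 = 3 * 1 + 0
GCD(377, 190) = 1

Yes, coprime (GCD = 1)


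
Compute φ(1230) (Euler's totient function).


1230 = 2 × 3 × 5 × 41
Prime factors: 2, 3, 5, 41
φ(1230) = 1230 × (1-1/2) × (1-1/3) × (1-1/5) × (1-1/41)
= 1230 × 1/2 × 2/3 × 4/5 × 40/41 = 320

φ(1230) = 320


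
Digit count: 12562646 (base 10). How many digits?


12562646 has 8 digits in base 10
floor(log10(12562646)) + 1 = floor(7.0991) + 1 = 8

8 digits (base 10)


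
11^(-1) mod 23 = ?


Use the extended Euclidean algorithm on (23, 11); each row r = 23*s + 11*t:
r=23, s=1, t=0
r=11, s=0, t=1
q=2: r=1, s=1, t=-2   [23*(1) + 11*(-2) = 1]
q=11: r=0, s=-11, t=23   [23*(-11) + 11*(23) = 0]
GCD = 1 with t = -2, so 11*(-2) ≡ 1 (mod 23)
Inverse = -2 mod 23 = 21
Check: 11 * 21 = 231 ≡ 1 (mod 23)

11^(-1) ≡ 21 (mod 23)


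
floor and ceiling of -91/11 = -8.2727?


-91/11 = -8.2727
floor = -9
ceil = -8

floor = -9, ceil = -8


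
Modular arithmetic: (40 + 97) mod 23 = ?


40 + 97 = 137
137 mod 23 = 22


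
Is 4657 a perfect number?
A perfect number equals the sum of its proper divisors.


Proper divisors of 4657: 1
Sum = 1 = 1

No, 4657 is not perfect (1 ≠ 4657)


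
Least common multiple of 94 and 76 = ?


GCD(94, 76) = 2
LCM = 94*76/2 = 7144/2 = 3572

LCM = 3572


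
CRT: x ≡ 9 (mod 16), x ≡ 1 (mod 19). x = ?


M = 16*19 = 304
M1 = M/16 = 19, M2 = M/19 = 16
M1^(-1) mod 16 = 11, M2^(-1) mod 19 = 6
x = 9*19*11 + 1*16*6 = 1977
1977 mod 304 = 153
Check: 153 mod 16 = 9 ✓, 153 mod 19 = 1 ✓

x ≡ 153 (mod 304)


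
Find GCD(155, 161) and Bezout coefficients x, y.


Tabular extended Euclidean (each row: r = 155*s + 161*t):
r=155, s=1, t=0
r=161, s=0, t=1
q=0: r=155, s=1, t=0   [155*(1) + 161*(0) = 155]
q=1: r=6, s=-1, t=1   [155*(-1) + 161*(1) = 6]
q=25: r=5, s=26, t=-25   [155*(26) + 161*(-25) = 5]
q=1: r=1, s=-27, t=26   [155*(-27) + 161*(26) = 1]
q=5: r=0, s=161, t=-155   [155*(161) + 161*(-155) = 0]
GCD = 1; from the row with r=1: x=-27, y=26
Check: 155*(-27) + 161*(26) = -4185 + 4186 = 1

GCD = 1, x = -27, y = 26


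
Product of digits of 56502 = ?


5 × 6 × 5 × 0 × 2 = 0


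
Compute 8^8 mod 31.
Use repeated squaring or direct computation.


8^1 mod 31 = 8
8^2 mod 31 = 2
8^3 mod 31 = 16
8^4 mod 31 = 4
8^5 mod 31 = 1
8^6 mod 31 = 8
8^7 mod 31 = 2
8^8 mod 31 = 16


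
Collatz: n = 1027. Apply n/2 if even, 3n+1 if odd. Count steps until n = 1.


1027 → 3082 → 1541 → 4624 → 2312 → 1156 → 578 → 289 → 868 → 434 → 217 → 652 → 326 → 163 → 490 → 245 → 736 → 368 → 184 → 92 → 46 → 23 → 70 → 35 → 106 → 53 → 160 → 80 → 40 → 20 → 10 → 5 → 16 → 8 → 4 → 2 → 1
Total steps = 36

36 steps


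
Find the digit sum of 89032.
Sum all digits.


8 + 9 + 0 + 3 + 2 = 22


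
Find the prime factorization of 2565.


2565 / 3 = 855
855 / 3 = 285
285 / 3 = 95
95 / 5 = 19
19 / 19 = 1
2565 = 3^3 × 5 × 19


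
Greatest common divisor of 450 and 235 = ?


450 = 1 * 235 + 215
235 = 1 * 215 + 20
215 = 10 * 20 + 15
20 = 1 * 15 + 5
15 = 3 * 5 + 0
GCD = 5


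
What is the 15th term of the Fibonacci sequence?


Sequence: 1, 1, 2, 3, 5, 8, 13, 21, 34, 55, 89, 144, 233, 377, 610
F(15) = 610


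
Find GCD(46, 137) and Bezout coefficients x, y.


Tabular extended Euclidean (each row: r = 46*s + 137*t):
r=46, s=1, t=0
r=137, s=0, t=1
q=0: r=46, s=1, t=0   [46*(1) + 137*(0) = 46]
q=2: r=45, s=-2, t=1   [46*(-2) + 137*(1) = 45]
q=1: r=1, s=3, t=-1   [46*(3) + 137*(-1) = 1]
q=45: r=0, s=-137, t=46   [46*(-137) + 137*(46) = 0]
GCD = 1; from the row with r=1: x=3, y=-1
Check: 46*(3) + 137*(-1) = 138 - 137 = 1

GCD = 1, x = 3, y = -1


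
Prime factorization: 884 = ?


884 / 2 = 442
442 / 2 = 221
221 / 13 = 17
17 / 17 = 1
884 = 2^2 × 13 × 17


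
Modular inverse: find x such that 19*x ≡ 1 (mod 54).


Use the extended Euclidean algorithm on (54, 19); each row r = 54*s + 19*t:
r=54, s=1, t=0
r=19, s=0, t=1
q=2: r=16, s=1, t=-2   [54*(1) + 19*(-2) = 16]
q=1: r=3, s=-1, t=3   [54*(-1) + 19*(3) = 3]
q=5: r=1, s=6, t=-17   [54*(6) + 19*(-17) = 1]
q=3: r=0, s=-19, t=54   [54*(-19) + 19*(54) = 0]
GCD = 1 with t = -17, so 19*(-17) ≡ 1 (mod 54)
Inverse = -17 mod 54 = 37
Check: 19 * 37 = 703 ≡ 1 (mod 54)

19^(-1) ≡ 37 (mod 54)


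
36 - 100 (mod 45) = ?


36 - 100 = -64
-64 mod 45 = 26


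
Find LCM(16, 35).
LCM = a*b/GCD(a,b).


GCD(16, 35) = 1
LCM = 16*35/1 = 560/1 = 560

LCM = 560


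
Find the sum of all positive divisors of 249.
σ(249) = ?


Divisors of 249: 1, 3, 83, 249
Sum = 1 + 3 + 83 + 249 = 336

σ(249) = 336


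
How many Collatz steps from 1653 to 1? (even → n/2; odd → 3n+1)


1653 → 4960 → 2480 → 1240 → 620 → 310 → 155 → 466 → 233 → 700 → 350 → 175 → 526 → 263 → 790 → 395 → 1186 → 593 → 1780 → 890 → 445 → 1336 → 668 → 334 → 167 → 502 → 251 → 754 → 377 → 1132 → 566 → 283 → 850 → 425 → 1276 → 638 → 319 → 958 → 479 → 1438 → 719 → 2158 → 1079 → 3238 → 1619 → 4858 → 2429 → 7288 → 3644 → 1822 → 911 → 2734 → 1367 → 4102 → 2051 → 6154 → 3077 → 9232 → 4616 → 2308 → 1154 → 577 → 1732 → 866 → 433 → 1300 → 650 → 325 → 976 → 488 → 244 → 122 → 61 → 184 → 92 → 46 → 23 → 70 → 35 → 106 → 53 → 160 → 80 → 40 → 20 → 10 → 5 → 16 → 8 → 4 → 2 → 1
Total steps = 91

91 steps


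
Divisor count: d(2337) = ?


2337 = 3^1 × 19^1 × 41^1
d(2337) = (1+1) × (1+1) × (1+1) = 8

8 divisors


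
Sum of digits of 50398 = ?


5 + 0 + 3 + 9 + 8 = 25


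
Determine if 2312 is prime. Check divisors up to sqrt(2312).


2312 / 2 = 1156 (exact division)
2312 is NOT prime.

No, 2312 is not prime


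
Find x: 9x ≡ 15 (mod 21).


GCD(9, 21) = 3 divides 15
Divide: 3x ≡ 5 (mod 7)
x ≡ 4 (mod 7)


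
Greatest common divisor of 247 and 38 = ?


247 = 6 * 38 + 19
38 = 2 * 19 + 0
GCD = 19


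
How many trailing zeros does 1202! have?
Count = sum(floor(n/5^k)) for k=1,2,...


floor(1202/5) = 240
floor(1202/25) = 48
floor(1202/125) = 9
floor(1202/625) = 1
Total = 298

298 trailing zeros


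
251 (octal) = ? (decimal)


251 (base 8) = 169 (decimal)
169 (decimal) = 169 (base 10)


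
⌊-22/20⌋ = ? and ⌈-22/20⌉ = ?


-22/20 = -1.1000
floor = -2
ceil = -1

floor = -2, ceil = -1


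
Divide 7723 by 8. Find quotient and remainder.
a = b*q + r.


7723 = 8 * 965 + 3
Check: 7720 + 3 = 7723

q = 965, r = 3


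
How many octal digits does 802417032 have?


802417032 in base 8 = 5764764610
Number of digits = 10

10 digits (base 8)


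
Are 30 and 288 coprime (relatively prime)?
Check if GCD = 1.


Euclidean algorithm:
288 = 9 * 30 + 18
30 = 1 * 18 + 12
18 = 1 * 12 + 6
12 = 2 * 6 + 0
GCD(30, 288) = 6

No, not coprime (GCD = 6)


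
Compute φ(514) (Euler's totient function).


514 = 2 × 257
Prime factors: 2, 257
φ(514) = 514 × (1-1/2) × (1-1/257)
= 514 × 1/2 × 256/257 = 256

φ(514) = 256


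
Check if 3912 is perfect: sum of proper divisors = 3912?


Proper divisors of 3912: 1, 2, 3, 4, 6, 8, 12, 24, 163, 326, 489, 652, 978, 1304, 1956
Sum = 1 + 2 + 3 + 4 + 6 + 8 + 12 + 24 + 163 + 326 + 489 + 652 + 978 + 1304 + 1956 = 5928

No, 3912 is not perfect (5928 ≠ 3912)


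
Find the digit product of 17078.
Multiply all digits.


1 × 7 × 0 × 7 × 8 = 0


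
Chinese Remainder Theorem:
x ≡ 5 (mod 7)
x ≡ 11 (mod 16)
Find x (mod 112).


M = 7*16 = 112
M1 = M/7 = 16, M2 = M/16 = 7
M1^(-1) mod 7 = 4, M2^(-1) mod 16 = 7
x = 5*16*4 + 11*7*7 = 859
859 mod 112 = 75
Check: 75 mod 7 = 5 ✓, 75 mod 16 = 11 ✓

x ≡ 75 (mod 112)


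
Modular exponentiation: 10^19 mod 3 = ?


10^1 mod 3 = 1
10^2 mod 3 = 1
10^3 mod 3 = 1
10^4 mod 3 = 1
10^5 mod 3 = 1
10^6 mod 3 = 1
10^7 mod 3 = 1
10^8 mod 3 = 1
10^9 mod 3 = 1
10^10 mod 3 = 1
10^11 mod 3 = 1
10^12 mod 3 = 1
10^13 mod 3 = 1
10^14 mod 3 = 1
10^15 mod 3 = 1
10^16 mod 3 = 1
10^17 mod 3 = 1
10^18 mod 3 = 1
10^19 mod 3 = 1


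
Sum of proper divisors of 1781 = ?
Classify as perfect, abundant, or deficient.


Proper divisors: 1, 13, 137
Sum = 1 + 13 + 137 = 151
151 < 1781 → deficient

s(1781) = 151 (deficient)


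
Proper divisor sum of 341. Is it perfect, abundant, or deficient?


Proper divisors: 1, 11, 31
Sum = 1 + 11 + 31 = 43
43 < 341 → deficient

s(341) = 43 (deficient)


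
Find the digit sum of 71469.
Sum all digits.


7 + 1 + 4 + 6 + 9 = 27


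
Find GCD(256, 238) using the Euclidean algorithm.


256 = 1 * 238 + 18
238 = 13 * 18 + 4
18 = 4 * 4 + 2
4 = 2 * 2 + 0
GCD = 2


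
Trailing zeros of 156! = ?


floor(156/5) = 31
floor(156/25) = 6
floor(156/125) = 1
Total = 38

38 trailing zeros


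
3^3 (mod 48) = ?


3^1 mod 48 = 3
3^2 mod 48 = 9
3^3 mod 48 = 27


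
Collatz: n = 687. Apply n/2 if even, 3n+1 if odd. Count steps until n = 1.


687 → 2062 → 1031 → 3094 → 1547 → 4642 → 2321 → 6964 → 3482 → 1741 → 5224 → 2612 → 1306 → 653 → 1960 → 980 → 490 → 245 → 736 → 368 → 184 → 92 → 46 → 23 → 70 → 35 → 106 → 53 → 160 → 80 → 40 → 20 → 10 → 5 → 16 → 8 → 4 → 2 → 1
Total steps = 38

38 steps


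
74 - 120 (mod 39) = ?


74 - 120 = -46
-46 mod 39 = 32


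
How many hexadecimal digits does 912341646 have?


912341646 in base 16 = 36613A8E
Number of digits = 8

8 digits (base 16)


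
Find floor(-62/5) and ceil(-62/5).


-62/5 = -12.4000
floor = -13
ceil = -12

floor = -13, ceil = -12


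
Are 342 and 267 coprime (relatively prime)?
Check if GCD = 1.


Euclidean algorithm:
342 = 1 * 267 + 75
267 = 3 * 75 + 42
75 = 1 * 42 + 33
42 = 1 * 33 + 9
33 = 3 * 9 + 6
9 = 1 * 6 + 3
6 = 2 * 3 + 0
GCD(342, 267) = 3

No, not coprime (GCD = 3)


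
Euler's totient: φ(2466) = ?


2466 = 2 × 3^2 × 137
Prime factors: 2, 3, 137
φ(2466) = 2466 × (1-1/2) × (1-1/3) × (1-1/137)
= 2466 × 1/2 × 2/3 × 136/137 = 816

φ(2466) = 816


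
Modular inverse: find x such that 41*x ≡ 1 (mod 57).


Use the extended Euclidean algorithm on (57, 41); each row r = 57*s + 41*t:
r=57, s=1, t=0
r=41, s=0, t=1
q=1: r=16, s=1, t=-1   [57*(1) + 41*(-1) = 16]
q=2: r=9, s=-2, t=3   [57*(-2) + 41*(3) = 9]
q=1: r=7, s=3, t=-4   [57*(3) + 41*(-4) = 7]
q=1: r=2, s=-5, t=7   [57*(-5) + 41*(7) = 2]
q=3: r=1, s=18, t=-25   [57*(18) + 41*(-25) = 1]
q=2: r=0, s=-41, t=57   [57*(-41) + 41*(57) = 0]
GCD = 1 with t = -25, so 41*(-25) ≡ 1 (mod 57)
Inverse = -25 mod 57 = 32
Check: 41 * 32 = 1312 ≡ 1 (mod 57)

41^(-1) ≡ 32 (mod 57)


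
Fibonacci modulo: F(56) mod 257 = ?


F(k) mod 257 for k=1..56:
1, 1, 2, 3, 5, 8, 13, 21, 34, 55, 89, 144, 233, 120, 96, 216, 55, 14, 69, 83, 152, 235, 130, 108, 238, 89, 70, 159, 229, 131, 103, 234, 80, 57, 137, 194, 74, 11, 85, 96, 181, 20, 201, 221, 165, 129, 37, 166, 203, 112, 58, 170, 228, 141, 112, 253
F(56) mod 257 = 253


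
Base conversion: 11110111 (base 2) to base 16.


11110111 (base 2) = 247 (decimal)
247 (decimal) = F7 (base 16)


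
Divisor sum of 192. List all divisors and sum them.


Divisors of 192: 1, 2, 3, 4, 6, 8, 12, 16, 24, 32, 48, 64, 96, 192
Sum = 1 + 2 + 3 + 4 + 6 + 8 + 12 + 16 + 24 + 32 + 48 + 64 + 96 + 192 = 508

σ(192) = 508


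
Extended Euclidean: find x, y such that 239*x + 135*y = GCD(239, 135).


Tabular extended Euclidean (each row: r = 239*s + 135*t):
r=239, s=1, t=0
r=135, s=0, t=1
q=1: r=104, s=1, t=-1   [239*(1) + 135*(-1) = 104]
q=1: r=31, s=-1, t=2   [239*(-1) + 135*(2) = 31]
q=3: r=11, s=4, t=-7   [239*(4) + 135*(-7) = 11]
q=2: r=9, s=-9, t=16   [239*(-9) + 135*(16) = 9]
q=1: r=2, s=13, t=-23   [239*(13) + 135*(-23) = 2]
q=4: r=1, s=-61, t=108   [239*(-61) + 135*(108) = 1]
q=2: r=0, s=135, t=-239   [239*(135) + 135*(-239) = 0]
GCD = 1; from the row with r=1: x=-61, y=108
Check: 239*(-61) + 135*(108) = -14579 + 14580 = 1

GCD = 1, x = -61, y = 108


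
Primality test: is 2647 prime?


Check divisors up to sqrt(2647) = 51.4490
No divisors found.
2647 is prime.

Yes, 2647 is prime


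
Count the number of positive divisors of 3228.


3228 = 2^2 × 3^1 × 269^1
d(3228) = (2+1) × (1+1) × (1+1) = 12

12 divisors


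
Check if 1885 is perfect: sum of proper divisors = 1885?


Proper divisors of 1885: 1, 5, 13, 29, 65, 145, 377
Sum = 1 + 5 + 13 + 29 + 65 + 145 + 377 = 635

No, 1885 is not perfect (635 ≠ 1885)


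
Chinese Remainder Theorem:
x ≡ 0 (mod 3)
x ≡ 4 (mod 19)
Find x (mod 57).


M = 3*19 = 57
M1 = M/3 = 19, M2 = M/19 = 3
M1^(-1) mod 3 = 1, M2^(-1) mod 19 = 13
x = 0*19*1 + 4*3*13 = 156
156 mod 57 = 42
Check: 42 mod 3 = 0 ✓, 42 mod 19 = 4 ✓

x ≡ 42 (mod 57)


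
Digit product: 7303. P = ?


7 × 3 × 0 × 3 = 0


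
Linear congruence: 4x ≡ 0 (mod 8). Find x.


GCD(4, 8) = 4 divides 0
Divide: 1x ≡ 0 (mod 2)
x ≡ 0 (mod 2)


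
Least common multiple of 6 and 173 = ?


GCD(6, 173) = 1
LCM = 6*173/1 = 1038/1 = 1038

LCM = 1038


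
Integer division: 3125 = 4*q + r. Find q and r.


3125 = 4 * 781 + 1
Check: 3124 + 1 = 3125

q = 781, r = 1


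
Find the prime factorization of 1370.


1370 / 2 = 685
685 / 5 = 137
137 / 137 = 1
1370 = 2 × 5 × 137


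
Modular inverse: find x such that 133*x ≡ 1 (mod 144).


Use the extended Euclidean algorithm on (144, 133); each row r = 144*s + 133*t:
r=144, s=1, t=0
r=133, s=0, t=1
q=1: r=11, s=1, t=-1   [144*(1) + 133*(-1) = 11]
q=12: r=1, s=-12, t=13   [144*(-12) + 133*(13) = 1]
q=11: r=0, s=133, t=-144   [144*(133) + 133*(-144) = 0]
GCD = 1 with t = 13, so 133*(13) ≡ 1 (mod 144)
Inverse = 13 mod 144 = 13
Check: 133 * 13 = 1729 ≡ 1 (mod 144)

133^(-1) ≡ 13 (mod 144)


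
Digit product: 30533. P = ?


3 × 0 × 5 × 3 × 3 = 0


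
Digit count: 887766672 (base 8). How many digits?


887766672 in base 8 = 6472437220
Number of digits = 10

10 digits (base 8)


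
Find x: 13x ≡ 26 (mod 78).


GCD(13, 78) = 13 divides 26
Divide: 1x ≡ 2 (mod 6)
x ≡ 2 (mod 6)


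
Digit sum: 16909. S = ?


1 + 6 + 9 + 0 + 9 = 25


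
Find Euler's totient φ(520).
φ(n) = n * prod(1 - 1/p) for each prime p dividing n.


520 = 2^3 × 5 × 13
Prime factors: 2, 5, 13
φ(520) = 520 × (1-1/2) × (1-1/5) × (1-1/13)
= 520 × 1/2 × 4/5 × 12/13 = 192

φ(520) = 192


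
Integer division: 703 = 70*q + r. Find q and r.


703 = 70 * 10 + 3
Check: 700 + 3 = 703

q = 10, r = 3


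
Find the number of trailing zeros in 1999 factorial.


floor(1999/5) = 399
floor(1999/25) = 79
floor(1999/125) = 15
floor(1999/625) = 3
Total = 496

496 trailing zeros


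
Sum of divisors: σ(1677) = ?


Divisors of 1677: 1, 3, 13, 39, 43, 129, 559, 1677
Sum = 1 + 3 + 13 + 39 + 43 + 129 + 559 + 1677 = 2464

σ(1677) = 2464


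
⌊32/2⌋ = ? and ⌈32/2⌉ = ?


32/2 = 16.0000
floor = 16
ceil = 16

floor = 16, ceil = 16


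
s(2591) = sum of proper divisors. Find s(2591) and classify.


Proper divisors: 1
Sum = 1 = 1
1 < 2591 → deficient

s(2591) = 1 (deficient)


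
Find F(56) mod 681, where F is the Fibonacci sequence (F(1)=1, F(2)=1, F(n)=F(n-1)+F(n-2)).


F(k) mod 681 for k=1..56:
1, 1, 2, 3, 5, 8, 13, 21, 34, 55, 89, 144, 233, 377, 610, 306, 235, 541, 95, 636, 50, 5, 55, 60, 115, 175, 290, 465, 74, 539, 613, 471, 403, 193, 596, 108, 23, 131, 154, 285, 439, 43, 482, 525, 326, 170, 496, 666, 481, 466, 266, 51, 317, 368, 4, 372
F(56) mod 681 = 372


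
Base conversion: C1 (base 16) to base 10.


C1 (base 16) = 193 (decimal)
193 (decimal) = 193 (base 10)


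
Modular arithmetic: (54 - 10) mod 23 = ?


54 - 10 = 44
44 mod 23 = 21


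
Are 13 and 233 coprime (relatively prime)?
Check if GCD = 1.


Euclidean algorithm:
233 = 17 * 13 + 12
13 = 1 * 12 + 1
12 = 12 * 1 + 0
GCD(13, 233) = 1

Yes, coprime (GCD = 1)


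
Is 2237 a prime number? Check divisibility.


Check divisors up to sqrt(2237) = 47.2969
No divisors found.
2237 is prime.

Yes, 2237 is prime


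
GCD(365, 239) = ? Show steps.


365 = 1 * 239 + 126
239 = 1 * 126 + 113
126 = 1 * 113 + 13
113 = 8 * 13 + 9
13 = 1 * 9 + 4
9 = 2 * 4 + 1
4 = 4 * 1 + 0
GCD = 1


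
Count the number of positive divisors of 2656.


2656 = 2^5 × 83^1
d(2656) = (5+1) × (1+1) = 12

12 divisors


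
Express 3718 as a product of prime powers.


3718 / 2 = 1859
1859 / 11 = 169
169 / 13 = 13
13 / 13 = 1
3718 = 2 × 11 × 13^2


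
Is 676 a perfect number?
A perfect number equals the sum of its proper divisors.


Proper divisors of 676: 1, 2, 4, 13, 26, 52, 169, 338
Sum = 1 + 2 + 4 + 13 + 26 + 52 + 169 + 338 = 605

No, 676 is not perfect (605 ≠ 676)


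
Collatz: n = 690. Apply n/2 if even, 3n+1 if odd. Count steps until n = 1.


690 → 345 → 1036 → 518 → 259 → 778 → 389 → 1168 → 584 → 292 → 146 → 73 → 220 → 110 → 55 → 166 → 83 → 250 → 125 → 376 → 188 → 94 → 47 → 142 → 71 → 214 → 107 → 322 → 161 → 484 → 242 → 121 → 364 → 182 → 91 → 274 → 137 → 412 → 206 → 103 → 310 → 155 → 466 → 233 → 700 → 350 → 175 → 526 → 263 → 790 → 395 → 1186 → 593 → 1780 → 890 → 445 → 1336 → 668 → 334 → 167 → 502 → 251 → 754 → 377 → 1132 → 566 → 283 → 850 → 425 → 1276 → 638 → 319 → 958 → 479 → 1438 → 719 → 2158 → 1079 → 3238 → 1619 → 4858 → 2429 → 7288 → 3644 → 1822 → 911 → 2734 → 1367 → 4102 → 2051 → 6154 → 3077 → 9232 → 4616 → 2308 → 1154 → 577 → 1732 → 866 → 433 → 1300 → 650 → 325 → 976 → 488 → 244 → 122 → 61 → 184 → 92 → 46 → 23 → 70 → 35 → 106 → 53 → 160 → 80 → 40 → 20 → 10 → 5 → 16 → 8 → 4 → 2 → 1
Total steps = 126

126 steps


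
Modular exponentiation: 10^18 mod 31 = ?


10^1 mod 31 = 10
10^2 mod 31 = 7
10^3 mod 31 = 8
10^4 mod 31 = 18
10^5 mod 31 = 25
10^6 mod 31 = 2
10^7 mod 31 = 20
10^8 mod 31 = 14
10^9 mod 31 = 16
10^10 mod 31 = 5
10^11 mod 31 = 19
10^12 mod 31 = 4
10^13 mod 31 = 9
10^14 mod 31 = 28
10^15 mod 31 = 1
10^16 mod 31 = 10
10^17 mod 31 = 7
10^18 mod 31 = 8


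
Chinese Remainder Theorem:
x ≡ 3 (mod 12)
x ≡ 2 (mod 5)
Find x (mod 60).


M = 12*5 = 60
M1 = M/12 = 5, M2 = M/5 = 12
M1^(-1) mod 12 = 5, M2^(-1) mod 5 = 3
x = 3*5*5 + 2*12*3 = 147
147 mod 60 = 27
Check: 27 mod 12 = 3 ✓, 27 mod 5 = 2 ✓

x ≡ 27 (mod 60)


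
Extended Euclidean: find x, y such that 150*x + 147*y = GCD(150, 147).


Tabular extended Euclidean (each row: r = 150*s + 147*t):
r=150, s=1, t=0
r=147, s=0, t=1
q=1: r=3, s=1, t=-1   [150*(1) + 147*(-1) = 3]
q=49: r=0, s=-49, t=50   [150*(-49) + 147*(50) = 0]
GCD = 3; from the row with r=3: x=1, y=-1
Check: 150*(1) + 147*(-1) = 150 - 147 = 3

GCD = 3, x = 1, y = -1


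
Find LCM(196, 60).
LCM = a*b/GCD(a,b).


GCD(196, 60) = 4
LCM = 196*60/4 = 11760/4 = 2940

LCM = 2940


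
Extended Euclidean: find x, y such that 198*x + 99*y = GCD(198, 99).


Tabular extended Euclidean (each row: r = 198*s + 99*t):
r=198, s=1, t=0
r=99, s=0, t=1
q=2: r=0, s=1, t=-2   [198*(1) + 99*(-2) = 0]
GCD = 99; from the row with r=99: x=0, y=1
Check: 198*(0) + 99*(1) = 0 + 99 = 99

GCD = 99, x = 0, y = 1


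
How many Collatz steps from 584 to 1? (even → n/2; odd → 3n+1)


584 → 292 → 146 → 73 → 220 → 110 → 55 → 166 → 83 → 250 → 125 → 376 → 188 → 94 → 47 → 142 → 71 → 214 → 107 → 322 → 161 → 484 → 242 → 121 → 364 → 182 → 91 → 274 → 137 → 412 → 206 → 103 → 310 → 155 → 466 → 233 → 700 → 350 → 175 → 526 → 263 → 790 → 395 → 1186 → 593 → 1780 → 890 → 445 → 1336 → 668 → 334 → 167 → 502 → 251 → 754 → 377 → 1132 → 566 → 283 → 850 → 425 → 1276 → 638 → 319 → 958 → 479 → 1438 → 719 → 2158 → 1079 → 3238 → 1619 → 4858 → 2429 → 7288 → 3644 → 1822 → 911 → 2734 → 1367 → 4102 → 2051 → 6154 → 3077 → 9232 → 4616 → 2308 → 1154 → 577 → 1732 → 866 → 433 → 1300 → 650 → 325 → 976 → 488 → 244 → 122 → 61 → 184 → 92 → 46 → 23 → 70 → 35 → 106 → 53 → 160 → 80 → 40 → 20 → 10 → 5 → 16 → 8 → 4 → 2 → 1
Total steps = 118

118 steps


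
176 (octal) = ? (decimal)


176 (base 8) = 126 (decimal)
126 (decimal) = 126 (base 10)


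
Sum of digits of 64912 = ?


6 + 4 + 9 + 1 + 2 = 22


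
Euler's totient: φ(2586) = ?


2586 = 2 × 3 × 431
Prime factors: 2, 3, 431
φ(2586) = 2586 × (1-1/2) × (1-1/3) × (1-1/431)
= 2586 × 1/2 × 2/3 × 430/431 = 860

φ(2586) = 860
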